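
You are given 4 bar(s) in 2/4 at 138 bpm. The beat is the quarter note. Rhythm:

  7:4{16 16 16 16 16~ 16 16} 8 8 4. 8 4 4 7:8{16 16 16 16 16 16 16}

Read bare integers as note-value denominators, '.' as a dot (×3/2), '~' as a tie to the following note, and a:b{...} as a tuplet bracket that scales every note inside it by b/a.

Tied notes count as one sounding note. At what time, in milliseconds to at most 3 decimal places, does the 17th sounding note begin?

note 17 onset = 50/7b = 3105.59ms

1. 0.0ms @ 0 + 62.112ms (1/7)
2. 62.112ms @ 1/7 + 62.112ms (1/7)
3. 124.224ms @ 2/7 + 62.112ms (1/7)
4. 186.335ms @ 3/7 + 62.112ms (1/7)
5. 248.447ms @ 4/7 + 124.224ms (2/7)
6. 372.671ms @ 6/7 + 62.112ms (1/7)
7. 434.783ms @ 1 + 217.391ms (1/2)
8. 652.174ms @ 3/2 + 217.391ms (1/2)
9. 869.565ms @ 2 + 652.174ms (3/2)
10. 1521.739ms @ 7/2 + 217.391ms (1/2)
11. 1739.13ms @ 4 + 434.783ms (1)
12. 2173.913ms @ 5 + 434.783ms (1)
13. 2608.696ms @ 6 + 124.224ms (2/7)
14. 2732.919ms @ 44/7 + 124.224ms (2/7)
15. 2857.143ms @ 46/7 + 124.224ms (2/7)
16. 2981.366ms @ 48/7 + 124.224ms (2/7)
17. 3105.59ms @ 50/7 + 124.224ms (2/7)
18. 3229.814ms @ 52/7 + 124.224ms (2/7)
19. 3354.037ms @ 54/7 + 124.224ms (2/7)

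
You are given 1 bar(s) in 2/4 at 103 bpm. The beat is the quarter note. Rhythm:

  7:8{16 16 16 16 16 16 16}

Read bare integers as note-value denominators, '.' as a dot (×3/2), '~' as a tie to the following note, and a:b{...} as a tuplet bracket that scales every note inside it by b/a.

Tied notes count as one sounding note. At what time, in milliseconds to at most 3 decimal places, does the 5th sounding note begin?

1. 0.0ms @ 0 + 166.436ms (2/7)
2. 166.436ms @ 2/7 + 166.436ms (2/7)
3. 332.871ms @ 4/7 + 166.436ms (2/7)
4. 499.307ms @ 6/7 + 166.436ms (2/7)
5. 665.742ms @ 8/7 + 166.436ms (2/7)
6. 832.178ms @ 10/7 + 166.436ms (2/7)
7. 998.613ms @ 12/7 + 166.436ms (2/7)

note 5 onset = 8/7b = 665.742ms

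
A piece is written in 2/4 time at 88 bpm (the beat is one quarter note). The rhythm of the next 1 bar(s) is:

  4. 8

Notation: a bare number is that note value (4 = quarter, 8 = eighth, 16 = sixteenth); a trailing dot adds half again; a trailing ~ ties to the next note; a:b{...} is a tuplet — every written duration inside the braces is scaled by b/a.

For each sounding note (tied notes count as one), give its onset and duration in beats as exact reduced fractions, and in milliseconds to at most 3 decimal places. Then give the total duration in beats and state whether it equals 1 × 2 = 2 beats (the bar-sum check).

1) 0.0ms=0b +1022.727ms=3/2b
2) 1022.727ms=3/2b +340.909ms=1/2b
Σ=2b of 2 (88bpm 2/4) — PASS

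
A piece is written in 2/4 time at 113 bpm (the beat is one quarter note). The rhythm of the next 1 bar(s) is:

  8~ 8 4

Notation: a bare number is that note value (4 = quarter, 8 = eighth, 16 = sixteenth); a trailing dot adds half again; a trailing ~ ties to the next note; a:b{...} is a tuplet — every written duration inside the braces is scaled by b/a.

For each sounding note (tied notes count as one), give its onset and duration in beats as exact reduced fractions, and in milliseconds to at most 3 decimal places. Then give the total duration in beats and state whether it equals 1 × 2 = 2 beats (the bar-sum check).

1) 0.0ms=0b +530.973ms=1b
2) 530.973ms=1b +530.973ms=1b
Σ=2b of 2 (113bpm 2/4) — PASS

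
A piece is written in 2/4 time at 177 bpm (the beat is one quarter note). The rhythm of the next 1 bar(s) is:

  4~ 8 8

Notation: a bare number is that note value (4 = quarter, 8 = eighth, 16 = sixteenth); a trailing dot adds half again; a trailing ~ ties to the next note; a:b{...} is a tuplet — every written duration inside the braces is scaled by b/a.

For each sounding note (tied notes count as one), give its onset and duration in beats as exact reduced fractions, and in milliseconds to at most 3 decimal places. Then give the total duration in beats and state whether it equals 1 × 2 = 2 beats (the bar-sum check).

1) 0.0ms=0b +508.475ms=3/2b
2) 508.475ms=3/2b +169.492ms=1/2b
Σ=2b of 2 (177bpm 2/4) — PASS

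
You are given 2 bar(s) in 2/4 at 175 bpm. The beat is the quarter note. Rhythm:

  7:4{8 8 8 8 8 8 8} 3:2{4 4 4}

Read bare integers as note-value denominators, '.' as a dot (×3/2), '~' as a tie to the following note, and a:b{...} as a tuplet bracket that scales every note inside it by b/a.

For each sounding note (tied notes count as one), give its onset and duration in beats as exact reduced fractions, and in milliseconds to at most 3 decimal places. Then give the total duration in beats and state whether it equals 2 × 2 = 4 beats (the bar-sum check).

1) 0.0ms=0b +97.959ms=2/7b
2) 97.959ms=2/7b +97.959ms=2/7b
3) 195.918ms=4/7b +97.959ms=2/7b
4) 293.878ms=6/7b +97.959ms=2/7b
5) 391.837ms=8/7b +97.959ms=2/7b
6) 489.796ms=10/7b +97.959ms=2/7b
7) 587.755ms=12/7b +97.959ms=2/7b
8) 685.714ms=2b +228.571ms=2/3b
9) 914.286ms=8/3b +228.571ms=2/3b
10) 1142.857ms=10/3b +228.571ms=2/3b
Σ=4b of 4 (175bpm 2/4) — PASS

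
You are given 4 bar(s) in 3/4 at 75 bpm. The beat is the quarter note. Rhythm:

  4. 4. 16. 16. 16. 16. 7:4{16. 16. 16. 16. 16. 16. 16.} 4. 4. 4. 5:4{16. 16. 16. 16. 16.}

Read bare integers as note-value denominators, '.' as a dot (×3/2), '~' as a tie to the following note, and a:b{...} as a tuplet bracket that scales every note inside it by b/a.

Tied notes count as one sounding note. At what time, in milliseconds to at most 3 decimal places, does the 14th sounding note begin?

1. 0.0ms @ 0 + 1200.0ms (3/2)
2. 1200.0ms @ 3/2 + 1200.0ms (3/2)
3. 2400.0ms @ 3 + 300.0ms (3/8)
4. 2700.0ms @ 27/8 + 300.0ms (3/8)
5. 3000.0ms @ 15/4 + 300.0ms (3/8)
6. 3300.0ms @ 33/8 + 300.0ms (3/8)
7. 3600.0ms @ 9/2 + 171.429ms (3/14)
8. 3771.429ms @ 33/7 + 171.429ms (3/14)
9. 3942.857ms @ 69/14 + 171.429ms (3/14)
10. 4114.286ms @ 36/7 + 171.429ms (3/14)
11. 4285.714ms @ 75/14 + 171.429ms (3/14)
12. 4457.143ms @ 39/7 + 171.429ms (3/14)
13. 4628.571ms @ 81/14 + 171.429ms (3/14)
14. 4800.0ms @ 6 + 1200.0ms (3/2)
15. 6000.0ms @ 15/2 + 1200.0ms (3/2)
16. 7200.0ms @ 9 + 1200.0ms (3/2)
17. 8400.0ms @ 21/2 + 240.0ms (3/10)
18. 8640.0ms @ 54/5 + 240.0ms (3/10)
19. 8880.0ms @ 111/10 + 240.0ms (3/10)
20. 9120.0ms @ 57/5 + 240.0ms (3/10)
21. 9360.0ms @ 117/10 + 240.0ms (3/10)

note 14 onset = 6b = 4800.0ms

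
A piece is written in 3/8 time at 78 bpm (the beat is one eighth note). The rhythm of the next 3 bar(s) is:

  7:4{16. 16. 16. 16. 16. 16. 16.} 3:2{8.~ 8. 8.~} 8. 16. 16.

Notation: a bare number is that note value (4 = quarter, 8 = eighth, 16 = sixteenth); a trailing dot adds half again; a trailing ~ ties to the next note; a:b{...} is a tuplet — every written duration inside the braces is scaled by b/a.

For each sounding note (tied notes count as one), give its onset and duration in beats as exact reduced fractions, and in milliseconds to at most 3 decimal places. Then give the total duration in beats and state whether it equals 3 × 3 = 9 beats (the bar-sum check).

1) 0.0ms=0b +329.67ms=3/7b
2) 329.67ms=3/7b +329.67ms=3/7b
3) 659.341ms=6/7b +329.67ms=3/7b
4) 989.011ms=9/7b +329.67ms=3/7b
5) 1318.681ms=12/7b +329.67ms=3/7b
6) 1648.352ms=15/7b +329.67ms=3/7b
7) 1978.022ms=18/7b +329.67ms=3/7b
8) 2307.692ms=3b +1538.462ms=2b
9) 3846.154ms=5b +1923.077ms=5/2b
10) 5769.231ms=15/2b +576.923ms=3/4b
11) 6346.154ms=33/4b +576.923ms=3/4b
Σ=9b of 9 (78bpm 3/8) — PASS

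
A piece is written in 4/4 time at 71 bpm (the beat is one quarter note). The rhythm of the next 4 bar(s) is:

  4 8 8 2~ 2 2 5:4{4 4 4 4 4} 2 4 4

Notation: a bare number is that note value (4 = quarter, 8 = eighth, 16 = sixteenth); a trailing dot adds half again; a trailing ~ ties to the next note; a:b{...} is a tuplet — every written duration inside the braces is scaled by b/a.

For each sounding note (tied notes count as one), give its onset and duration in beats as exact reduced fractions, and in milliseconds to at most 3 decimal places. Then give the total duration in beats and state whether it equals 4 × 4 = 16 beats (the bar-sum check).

1) 0.0ms=0b +845.07ms=1b
2) 845.07ms=1b +422.535ms=1/2b
3) 1267.606ms=3/2b +422.535ms=1/2b
4) 1690.141ms=2b +3380.282ms=4b
5) 5070.423ms=6b +1690.141ms=2b
6) 6760.563ms=8b +676.056ms=4/5b
7) 7436.62ms=44/5b +676.056ms=4/5b
8) 8112.676ms=48/5b +676.056ms=4/5b
9) 8788.732ms=52/5b +676.056ms=4/5b
10) 9464.789ms=56/5b +676.056ms=4/5b
11) 10140.845ms=12b +1690.141ms=2b
12) 11830.986ms=14b +845.07ms=1b
13) 12676.056ms=15b +845.07ms=1b
Σ=16b of 16 (71bpm 4/4) — PASS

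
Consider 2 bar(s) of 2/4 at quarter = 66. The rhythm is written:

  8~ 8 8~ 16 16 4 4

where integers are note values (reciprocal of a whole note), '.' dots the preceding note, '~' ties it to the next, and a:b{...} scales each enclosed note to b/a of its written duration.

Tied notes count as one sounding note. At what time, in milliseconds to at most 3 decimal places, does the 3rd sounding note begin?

1. 0.0ms @ 0 + 909.091ms (1)
2. 909.091ms @ 1 + 681.818ms (3/4)
3. 1590.909ms @ 7/4 + 227.273ms (1/4)
4. 1818.182ms @ 2 + 909.091ms (1)
5. 2727.273ms @ 3 + 909.091ms (1)

note 3 onset = 7/4b = 1590.909ms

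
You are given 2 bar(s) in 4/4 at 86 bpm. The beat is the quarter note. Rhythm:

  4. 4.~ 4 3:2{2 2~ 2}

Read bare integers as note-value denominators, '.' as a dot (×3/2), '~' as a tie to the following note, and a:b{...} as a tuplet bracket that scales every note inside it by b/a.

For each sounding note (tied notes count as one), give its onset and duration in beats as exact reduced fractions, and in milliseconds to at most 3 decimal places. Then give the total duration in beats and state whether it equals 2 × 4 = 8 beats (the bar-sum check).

1) 0.0ms=0b +1046.512ms=3/2b
2) 1046.512ms=3/2b +1744.186ms=5/2b
3) 2790.698ms=4b +930.233ms=4/3b
4) 3720.93ms=16/3b +1860.465ms=8/3b
Σ=8b of 8 (86bpm 4/4) — PASS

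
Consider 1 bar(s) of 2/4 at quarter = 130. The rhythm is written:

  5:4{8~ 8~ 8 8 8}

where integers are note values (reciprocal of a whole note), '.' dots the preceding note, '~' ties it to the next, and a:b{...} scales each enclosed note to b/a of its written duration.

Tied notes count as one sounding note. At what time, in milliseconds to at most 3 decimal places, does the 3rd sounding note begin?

note 3 onset = 8/5b = 738.462ms

1. 0.0ms @ 0 + 553.846ms (6/5)
2. 553.846ms @ 6/5 + 184.615ms (2/5)
3. 738.462ms @ 8/5 + 184.615ms (2/5)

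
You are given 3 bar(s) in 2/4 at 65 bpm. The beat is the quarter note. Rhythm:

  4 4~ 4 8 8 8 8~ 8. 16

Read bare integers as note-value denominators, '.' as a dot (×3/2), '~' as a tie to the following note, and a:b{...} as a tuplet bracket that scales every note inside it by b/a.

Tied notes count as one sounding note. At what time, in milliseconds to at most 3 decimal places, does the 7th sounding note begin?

note 7 onset = 23/4b = 5307.692ms

1. 0.0ms @ 0 + 923.077ms (1)
2. 923.077ms @ 1 + 1846.154ms (2)
3. 2769.231ms @ 3 + 461.538ms (1/2)
4. 3230.769ms @ 7/2 + 461.538ms (1/2)
5. 3692.308ms @ 4 + 461.538ms (1/2)
6. 4153.846ms @ 9/2 + 1153.846ms (5/4)
7. 5307.692ms @ 23/4 + 230.769ms (1/4)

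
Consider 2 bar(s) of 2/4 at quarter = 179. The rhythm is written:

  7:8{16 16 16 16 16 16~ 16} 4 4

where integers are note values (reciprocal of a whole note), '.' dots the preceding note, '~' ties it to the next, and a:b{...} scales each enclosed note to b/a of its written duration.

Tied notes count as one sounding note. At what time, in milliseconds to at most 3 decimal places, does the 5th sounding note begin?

1. 0.0ms @ 0 + 95.77ms (2/7)
2. 95.77ms @ 2/7 + 95.77ms (2/7)
3. 191.54ms @ 4/7 + 95.77ms (2/7)
4. 287.31ms @ 6/7 + 95.77ms (2/7)
5. 383.081ms @ 8/7 + 95.77ms (2/7)
6. 478.851ms @ 10/7 + 191.54ms (4/7)
7. 670.391ms @ 2 + 335.196ms (1)
8. 1005.587ms @ 3 + 335.196ms (1)

note 5 onset = 8/7b = 383.081ms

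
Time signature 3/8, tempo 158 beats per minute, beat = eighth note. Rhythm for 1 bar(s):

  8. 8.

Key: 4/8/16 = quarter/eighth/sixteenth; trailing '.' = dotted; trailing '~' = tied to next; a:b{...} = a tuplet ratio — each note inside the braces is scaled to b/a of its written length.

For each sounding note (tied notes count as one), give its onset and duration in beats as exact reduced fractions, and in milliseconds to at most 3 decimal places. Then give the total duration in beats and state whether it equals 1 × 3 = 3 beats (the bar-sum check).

1) 0.0ms=0b +569.62ms=3/2b
2) 569.62ms=3/2b +569.62ms=3/2b
Σ=3b of 3 (158bpm 3/8) — PASS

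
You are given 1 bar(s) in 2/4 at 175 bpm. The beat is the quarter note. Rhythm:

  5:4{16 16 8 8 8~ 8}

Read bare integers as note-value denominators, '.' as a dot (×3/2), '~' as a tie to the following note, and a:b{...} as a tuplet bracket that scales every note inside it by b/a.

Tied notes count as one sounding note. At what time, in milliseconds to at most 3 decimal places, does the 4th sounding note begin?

note 4 onset = 4/5b = 274.286ms

1. 0.0ms @ 0 + 68.571ms (1/5)
2. 68.571ms @ 1/5 + 68.571ms (1/5)
3. 137.143ms @ 2/5 + 137.143ms (2/5)
4. 274.286ms @ 4/5 + 137.143ms (2/5)
5. 411.429ms @ 6/5 + 274.286ms (4/5)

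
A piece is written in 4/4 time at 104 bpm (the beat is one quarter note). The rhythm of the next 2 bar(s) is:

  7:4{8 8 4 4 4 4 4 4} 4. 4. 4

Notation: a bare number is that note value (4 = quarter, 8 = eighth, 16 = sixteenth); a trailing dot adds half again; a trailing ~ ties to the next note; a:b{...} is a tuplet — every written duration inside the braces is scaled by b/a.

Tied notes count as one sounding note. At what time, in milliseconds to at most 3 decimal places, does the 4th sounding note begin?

note 4 onset = 8/7b = 659.341ms

1. 0.0ms @ 0 + 164.835ms (2/7)
2. 164.835ms @ 2/7 + 164.835ms (2/7)
3. 329.67ms @ 4/7 + 329.67ms (4/7)
4. 659.341ms @ 8/7 + 329.67ms (4/7)
5. 989.011ms @ 12/7 + 329.67ms (4/7)
6. 1318.681ms @ 16/7 + 329.67ms (4/7)
7. 1648.352ms @ 20/7 + 329.67ms (4/7)
8. 1978.022ms @ 24/7 + 329.67ms (4/7)
9. 2307.692ms @ 4 + 865.385ms (3/2)
10. 3173.077ms @ 11/2 + 865.385ms (3/2)
11. 4038.462ms @ 7 + 576.923ms (1)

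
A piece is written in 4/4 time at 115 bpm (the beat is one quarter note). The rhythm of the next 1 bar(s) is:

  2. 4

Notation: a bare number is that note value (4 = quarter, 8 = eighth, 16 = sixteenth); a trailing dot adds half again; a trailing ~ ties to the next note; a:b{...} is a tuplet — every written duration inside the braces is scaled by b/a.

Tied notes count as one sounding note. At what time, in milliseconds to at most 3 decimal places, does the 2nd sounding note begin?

note 2 onset = 3b = 1565.217ms

1. 0.0ms @ 0 + 1565.217ms (3)
2. 1565.217ms @ 3 + 521.739ms (1)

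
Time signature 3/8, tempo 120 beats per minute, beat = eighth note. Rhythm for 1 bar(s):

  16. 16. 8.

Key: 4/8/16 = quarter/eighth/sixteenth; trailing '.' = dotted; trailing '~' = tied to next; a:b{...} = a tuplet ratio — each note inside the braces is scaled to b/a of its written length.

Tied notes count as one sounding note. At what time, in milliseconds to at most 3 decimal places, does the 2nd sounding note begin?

note 2 onset = 3/4b = 375.0ms

1. 0.0ms @ 0 + 375.0ms (3/4)
2. 375.0ms @ 3/4 + 375.0ms (3/4)
3. 750.0ms @ 3/2 + 750.0ms (3/2)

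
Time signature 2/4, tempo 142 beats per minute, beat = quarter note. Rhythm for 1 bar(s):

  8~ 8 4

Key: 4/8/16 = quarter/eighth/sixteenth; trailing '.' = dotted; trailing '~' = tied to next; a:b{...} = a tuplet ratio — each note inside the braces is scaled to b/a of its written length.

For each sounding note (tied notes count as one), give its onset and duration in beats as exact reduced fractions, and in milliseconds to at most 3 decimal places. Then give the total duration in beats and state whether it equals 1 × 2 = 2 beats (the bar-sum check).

1) 0.0ms=0b +422.535ms=1b
2) 422.535ms=1b +422.535ms=1b
Σ=2b of 2 (142bpm 2/4) — PASS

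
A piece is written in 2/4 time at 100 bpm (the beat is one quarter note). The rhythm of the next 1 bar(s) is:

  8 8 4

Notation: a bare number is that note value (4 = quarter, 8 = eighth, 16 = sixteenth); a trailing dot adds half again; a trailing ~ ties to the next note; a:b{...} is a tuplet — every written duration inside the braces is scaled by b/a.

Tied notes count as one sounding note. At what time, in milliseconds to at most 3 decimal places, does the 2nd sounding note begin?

1. 0.0ms @ 0 + 300.0ms (1/2)
2. 300.0ms @ 1/2 + 300.0ms (1/2)
3. 600.0ms @ 1 + 600.0ms (1)

note 2 onset = 1/2b = 300.0ms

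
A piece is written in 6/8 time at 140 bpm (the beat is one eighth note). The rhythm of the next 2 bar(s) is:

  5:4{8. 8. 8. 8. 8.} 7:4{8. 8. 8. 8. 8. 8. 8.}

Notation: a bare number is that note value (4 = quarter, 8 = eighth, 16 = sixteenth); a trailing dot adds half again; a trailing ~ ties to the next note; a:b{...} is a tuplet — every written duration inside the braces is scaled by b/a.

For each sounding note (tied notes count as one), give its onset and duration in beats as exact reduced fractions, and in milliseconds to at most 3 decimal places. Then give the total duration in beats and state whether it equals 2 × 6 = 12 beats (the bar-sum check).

1) 0.0ms=0b +514.286ms=6/5b
2) 514.286ms=6/5b +514.286ms=6/5b
3) 1028.571ms=12/5b +514.286ms=6/5b
4) 1542.857ms=18/5b +514.286ms=6/5b
5) 2057.143ms=24/5b +514.286ms=6/5b
6) 2571.429ms=6b +367.347ms=6/7b
7) 2938.776ms=48/7b +367.347ms=6/7b
8) 3306.122ms=54/7b +367.347ms=6/7b
9) 3673.469ms=60/7b +367.347ms=6/7b
10) 4040.816ms=66/7b +367.347ms=6/7b
11) 4408.163ms=72/7b +367.347ms=6/7b
12) 4775.51ms=78/7b +367.347ms=6/7b
Σ=12b of 12 (140bpm 6/8) — PASS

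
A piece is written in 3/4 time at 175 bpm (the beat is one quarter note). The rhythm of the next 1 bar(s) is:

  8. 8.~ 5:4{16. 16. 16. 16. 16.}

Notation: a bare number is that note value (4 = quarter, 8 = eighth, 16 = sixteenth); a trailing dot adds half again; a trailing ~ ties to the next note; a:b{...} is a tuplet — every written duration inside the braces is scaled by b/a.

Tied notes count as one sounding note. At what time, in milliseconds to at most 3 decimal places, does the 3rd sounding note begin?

note 3 onset = 9/5b = 617.143ms

1. 0.0ms @ 0 + 257.143ms (3/4)
2. 257.143ms @ 3/4 + 360.0ms (21/20)
3. 617.143ms @ 9/5 + 102.857ms (3/10)
4. 720.0ms @ 21/10 + 102.857ms (3/10)
5. 822.857ms @ 12/5 + 102.857ms (3/10)
6. 925.714ms @ 27/10 + 102.857ms (3/10)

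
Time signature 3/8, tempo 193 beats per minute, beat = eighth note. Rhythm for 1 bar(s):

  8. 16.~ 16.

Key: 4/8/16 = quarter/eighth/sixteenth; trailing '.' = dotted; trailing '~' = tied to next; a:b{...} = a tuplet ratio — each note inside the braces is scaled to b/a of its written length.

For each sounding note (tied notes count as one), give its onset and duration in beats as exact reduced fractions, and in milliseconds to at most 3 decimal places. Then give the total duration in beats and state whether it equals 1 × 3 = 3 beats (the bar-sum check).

1) 0.0ms=0b +466.321ms=3/2b
2) 466.321ms=3/2b +466.321ms=3/2b
Σ=3b of 3 (193bpm 3/8) — PASS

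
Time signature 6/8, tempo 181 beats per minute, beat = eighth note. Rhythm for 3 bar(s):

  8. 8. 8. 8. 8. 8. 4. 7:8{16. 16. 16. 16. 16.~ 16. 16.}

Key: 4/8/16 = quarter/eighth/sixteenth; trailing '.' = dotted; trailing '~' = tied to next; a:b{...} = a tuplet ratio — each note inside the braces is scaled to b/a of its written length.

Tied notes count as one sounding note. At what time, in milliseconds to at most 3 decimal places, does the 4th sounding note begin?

note 4 onset = 9/2b = 1491.713ms

1. 0.0ms @ 0 + 497.238ms (3/2)
2. 497.238ms @ 3/2 + 497.238ms (3/2)
3. 994.475ms @ 3 + 497.238ms (3/2)
4. 1491.713ms @ 9/2 + 497.238ms (3/2)
5. 1988.95ms @ 6 + 497.238ms (3/2)
6. 2486.188ms @ 15/2 + 497.238ms (3/2)
7. 2983.425ms @ 9 + 994.475ms (3)
8. 3977.901ms @ 12 + 284.136ms (6/7)
9. 4262.036ms @ 90/7 + 284.136ms (6/7)
10. 4546.172ms @ 96/7 + 284.136ms (6/7)
11. 4830.308ms @ 102/7 + 284.136ms (6/7)
12. 5114.444ms @ 108/7 + 568.272ms (12/7)
13. 5682.715ms @ 120/7 + 284.136ms (6/7)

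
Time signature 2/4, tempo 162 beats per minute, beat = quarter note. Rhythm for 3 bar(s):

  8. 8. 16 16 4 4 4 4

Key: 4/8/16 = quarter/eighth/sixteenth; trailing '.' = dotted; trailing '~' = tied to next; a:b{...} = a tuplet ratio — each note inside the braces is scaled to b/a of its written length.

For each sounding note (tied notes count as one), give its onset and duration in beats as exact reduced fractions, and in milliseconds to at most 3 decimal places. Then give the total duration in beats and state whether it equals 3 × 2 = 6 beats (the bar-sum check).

1) 0.0ms=0b +277.778ms=3/4b
2) 277.778ms=3/4b +277.778ms=3/4b
3) 555.556ms=3/2b +92.593ms=1/4b
4) 648.148ms=7/4b +92.593ms=1/4b
5) 740.741ms=2b +370.37ms=1b
6) 1111.111ms=3b +370.37ms=1b
7) 1481.481ms=4b +370.37ms=1b
8) 1851.852ms=5b +370.37ms=1b
Σ=6b of 6 (162bpm 2/4) — PASS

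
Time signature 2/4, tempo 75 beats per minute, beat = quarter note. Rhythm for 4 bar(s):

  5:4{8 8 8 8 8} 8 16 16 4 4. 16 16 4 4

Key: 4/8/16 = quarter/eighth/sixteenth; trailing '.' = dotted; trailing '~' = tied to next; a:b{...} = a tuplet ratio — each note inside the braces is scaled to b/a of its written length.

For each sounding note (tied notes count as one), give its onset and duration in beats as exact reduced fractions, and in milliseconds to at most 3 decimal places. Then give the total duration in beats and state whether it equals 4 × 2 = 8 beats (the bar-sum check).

1) 0.0ms=0b +320.0ms=2/5b
2) 320.0ms=2/5b +320.0ms=2/5b
3) 640.0ms=4/5b +320.0ms=2/5b
4) 960.0ms=6/5b +320.0ms=2/5b
5) 1280.0ms=8/5b +320.0ms=2/5b
6) 1600.0ms=2b +400.0ms=1/2b
7) 2000.0ms=5/2b +200.0ms=1/4b
8) 2200.0ms=11/4b +200.0ms=1/4b
9) 2400.0ms=3b +800.0ms=1b
10) 3200.0ms=4b +1200.0ms=3/2b
11) 4400.0ms=11/2b +200.0ms=1/4b
12) 4600.0ms=23/4b +200.0ms=1/4b
13) 4800.0ms=6b +800.0ms=1b
14) 5600.0ms=7b +800.0ms=1b
Σ=8b of 8 (75bpm 2/4) — PASS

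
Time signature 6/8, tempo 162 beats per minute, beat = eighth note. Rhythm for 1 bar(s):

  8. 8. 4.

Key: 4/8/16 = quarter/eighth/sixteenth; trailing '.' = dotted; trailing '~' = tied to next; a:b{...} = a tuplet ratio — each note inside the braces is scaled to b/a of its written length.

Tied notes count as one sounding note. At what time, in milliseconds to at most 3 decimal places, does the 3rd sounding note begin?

1. 0.0ms @ 0 + 555.556ms (3/2)
2. 555.556ms @ 3/2 + 555.556ms (3/2)
3. 1111.111ms @ 3 + 1111.111ms (3)

note 3 onset = 3b = 1111.111ms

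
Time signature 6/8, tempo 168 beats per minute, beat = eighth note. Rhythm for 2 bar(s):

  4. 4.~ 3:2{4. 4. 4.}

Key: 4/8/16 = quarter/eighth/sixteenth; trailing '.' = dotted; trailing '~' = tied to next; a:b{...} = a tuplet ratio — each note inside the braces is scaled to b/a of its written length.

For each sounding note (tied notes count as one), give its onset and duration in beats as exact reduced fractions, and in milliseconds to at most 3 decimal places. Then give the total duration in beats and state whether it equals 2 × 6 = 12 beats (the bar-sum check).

1) 0.0ms=0b +1071.429ms=3b
2) 1071.429ms=3b +1785.714ms=5b
3) 2857.143ms=8b +714.286ms=2b
4) 3571.429ms=10b +714.286ms=2b
Σ=12b of 12 (168bpm 6/8) — PASS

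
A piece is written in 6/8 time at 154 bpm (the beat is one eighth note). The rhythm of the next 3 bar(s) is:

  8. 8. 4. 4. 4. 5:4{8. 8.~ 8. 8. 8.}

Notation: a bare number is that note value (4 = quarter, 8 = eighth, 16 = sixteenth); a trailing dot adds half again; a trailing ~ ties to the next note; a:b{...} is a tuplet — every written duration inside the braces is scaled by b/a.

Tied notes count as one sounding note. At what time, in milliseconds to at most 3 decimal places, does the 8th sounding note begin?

note 8 onset = 78/5b = 6077.922ms

1. 0.0ms @ 0 + 584.416ms (3/2)
2. 584.416ms @ 3/2 + 584.416ms (3/2)
3. 1168.831ms @ 3 + 1168.831ms (3)
4. 2337.662ms @ 6 + 1168.831ms (3)
5. 3506.494ms @ 9 + 1168.831ms (3)
6. 4675.325ms @ 12 + 467.532ms (6/5)
7. 5142.857ms @ 66/5 + 935.065ms (12/5)
8. 6077.922ms @ 78/5 + 467.532ms (6/5)
9. 6545.455ms @ 84/5 + 467.532ms (6/5)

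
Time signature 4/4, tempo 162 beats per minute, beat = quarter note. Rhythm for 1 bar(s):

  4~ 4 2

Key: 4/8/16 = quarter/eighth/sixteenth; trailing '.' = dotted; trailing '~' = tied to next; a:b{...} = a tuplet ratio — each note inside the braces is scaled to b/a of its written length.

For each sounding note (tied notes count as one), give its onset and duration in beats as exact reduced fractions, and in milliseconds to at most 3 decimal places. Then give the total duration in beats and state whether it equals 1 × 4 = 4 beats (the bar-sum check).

1) 0.0ms=0b +740.741ms=2b
2) 740.741ms=2b +740.741ms=2b
Σ=4b of 4 (162bpm 4/4) — PASS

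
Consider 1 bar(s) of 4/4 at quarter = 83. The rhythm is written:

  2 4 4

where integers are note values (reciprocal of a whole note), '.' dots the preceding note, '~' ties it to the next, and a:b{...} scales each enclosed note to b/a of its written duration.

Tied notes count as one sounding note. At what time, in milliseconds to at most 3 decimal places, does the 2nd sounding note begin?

note 2 onset = 2b = 1445.783ms

1. 0.0ms @ 0 + 1445.783ms (2)
2. 1445.783ms @ 2 + 722.892ms (1)
3. 2168.675ms @ 3 + 722.892ms (1)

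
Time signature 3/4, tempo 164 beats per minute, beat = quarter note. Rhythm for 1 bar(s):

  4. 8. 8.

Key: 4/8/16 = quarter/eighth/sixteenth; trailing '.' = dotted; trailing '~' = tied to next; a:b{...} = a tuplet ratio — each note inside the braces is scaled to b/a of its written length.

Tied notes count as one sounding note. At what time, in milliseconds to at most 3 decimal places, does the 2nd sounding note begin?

1. 0.0ms @ 0 + 548.78ms (3/2)
2. 548.78ms @ 3/2 + 274.39ms (3/4)
3. 823.171ms @ 9/4 + 274.39ms (3/4)

note 2 onset = 3/2b = 548.78ms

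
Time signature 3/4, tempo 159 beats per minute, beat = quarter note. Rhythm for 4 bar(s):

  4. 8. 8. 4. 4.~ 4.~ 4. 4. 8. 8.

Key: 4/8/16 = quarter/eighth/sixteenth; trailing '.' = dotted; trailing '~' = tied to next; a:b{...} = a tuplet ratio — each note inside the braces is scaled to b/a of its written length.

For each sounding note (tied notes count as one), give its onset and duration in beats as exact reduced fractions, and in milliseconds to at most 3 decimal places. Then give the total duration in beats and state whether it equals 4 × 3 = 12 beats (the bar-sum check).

1) 0.0ms=0b +566.038ms=3/2b
2) 566.038ms=3/2b +283.019ms=3/4b
3) 849.057ms=9/4b +283.019ms=3/4b
4) 1132.075ms=3b +566.038ms=3/2b
5) 1698.113ms=9/2b +1698.113ms=9/2b
6) 3396.226ms=9b +566.038ms=3/2b
7) 3962.264ms=21/2b +283.019ms=3/4b
8) 4245.283ms=45/4b +283.019ms=3/4b
Σ=12b of 12 (159bpm 3/4) — PASS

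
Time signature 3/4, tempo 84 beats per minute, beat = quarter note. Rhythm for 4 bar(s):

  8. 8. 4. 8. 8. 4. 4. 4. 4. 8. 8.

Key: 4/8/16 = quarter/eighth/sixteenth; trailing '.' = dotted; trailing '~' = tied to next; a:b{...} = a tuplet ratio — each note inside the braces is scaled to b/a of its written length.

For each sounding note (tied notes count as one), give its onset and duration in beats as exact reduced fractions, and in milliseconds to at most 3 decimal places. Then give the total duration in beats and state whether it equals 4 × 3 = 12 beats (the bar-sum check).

1) 0.0ms=0b +535.714ms=3/4b
2) 535.714ms=3/4b +535.714ms=3/4b
3) 1071.429ms=3/2b +1071.429ms=3/2b
4) 2142.857ms=3b +535.714ms=3/4b
5) 2678.571ms=15/4b +535.714ms=3/4b
6) 3214.286ms=9/2b +1071.429ms=3/2b
7) 4285.714ms=6b +1071.429ms=3/2b
8) 5357.143ms=15/2b +1071.429ms=3/2b
9) 6428.571ms=9b +1071.429ms=3/2b
10) 7500.0ms=21/2b +535.714ms=3/4b
11) 8035.714ms=45/4b +535.714ms=3/4b
Σ=12b of 12 (84bpm 3/4) — PASS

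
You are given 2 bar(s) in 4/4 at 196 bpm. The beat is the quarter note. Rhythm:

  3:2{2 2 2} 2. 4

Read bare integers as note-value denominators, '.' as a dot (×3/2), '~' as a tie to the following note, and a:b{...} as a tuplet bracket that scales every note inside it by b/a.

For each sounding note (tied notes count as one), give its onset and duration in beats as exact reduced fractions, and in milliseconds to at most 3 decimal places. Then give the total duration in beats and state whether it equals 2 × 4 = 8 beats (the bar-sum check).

1) 0.0ms=0b +408.163ms=4/3b
2) 408.163ms=4/3b +408.163ms=4/3b
3) 816.327ms=8/3b +408.163ms=4/3b
4) 1224.49ms=4b +918.367ms=3b
5) 2142.857ms=7b +306.122ms=1b
Σ=8b of 8 (196bpm 4/4) — PASS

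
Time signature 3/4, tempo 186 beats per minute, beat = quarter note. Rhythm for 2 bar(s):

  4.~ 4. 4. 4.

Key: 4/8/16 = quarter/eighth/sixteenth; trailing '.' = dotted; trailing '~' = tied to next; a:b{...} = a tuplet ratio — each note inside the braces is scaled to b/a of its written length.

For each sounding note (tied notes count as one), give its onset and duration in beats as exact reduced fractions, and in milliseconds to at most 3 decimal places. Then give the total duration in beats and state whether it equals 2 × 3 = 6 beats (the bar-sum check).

1) 0.0ms=0b +967.742ms=3b
2) 967.742ms=3b +483.871ms=3/2b
3) 1451.613ms=9/2b +483.871ms=3/2b
Σ=6b of 6 (186bpm 3/4) — PASS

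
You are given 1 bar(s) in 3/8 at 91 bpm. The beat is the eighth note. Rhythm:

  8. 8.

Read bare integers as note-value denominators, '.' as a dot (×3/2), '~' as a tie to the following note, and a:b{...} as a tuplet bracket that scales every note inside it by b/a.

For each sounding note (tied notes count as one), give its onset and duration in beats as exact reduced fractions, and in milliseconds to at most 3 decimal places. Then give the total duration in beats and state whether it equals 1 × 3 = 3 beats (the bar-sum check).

1) 0.0ms=0b +989.011ms=3/2b
2) 989.011ms=3/2b +989.011ms=3/2b
Σ=3b of 3 (91bpm 3/8) — PASS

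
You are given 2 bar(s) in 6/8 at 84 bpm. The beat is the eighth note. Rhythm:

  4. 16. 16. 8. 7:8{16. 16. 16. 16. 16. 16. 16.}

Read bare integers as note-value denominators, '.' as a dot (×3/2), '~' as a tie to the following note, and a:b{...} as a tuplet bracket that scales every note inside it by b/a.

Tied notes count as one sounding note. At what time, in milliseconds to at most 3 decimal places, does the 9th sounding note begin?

note 9 onset = 66/7b = 6734.694ms

1. 0.0ms @ 0 + 2142.857ms (3)
2. 2142.857ms @ 3 + 535.714ms (3/4)
3. 2678.571ms @ 15/4 + 535.714ms (3/4)
4. 3214.286ms @ 9/2 + 1071.429ms (3/2)
5. 4285.714ms @ 6 + 612.245ms (6/7)
6. 4897.959ms @ 48/7 + 612.245ms (6/7)
7. 5510.204ms @ 54/7 + 612.245ms (6/7)
8. 6122.449ms @ 60/7 + 612.245ms (6/7)
9. 6734.694ms @ 66/7 + 612.245ms (6/7)
10. 7346.939ms @ 72/7 + 612.245ms (6/7)
11. 7959.184ms @ 78/7 + 612.245ms (6/7)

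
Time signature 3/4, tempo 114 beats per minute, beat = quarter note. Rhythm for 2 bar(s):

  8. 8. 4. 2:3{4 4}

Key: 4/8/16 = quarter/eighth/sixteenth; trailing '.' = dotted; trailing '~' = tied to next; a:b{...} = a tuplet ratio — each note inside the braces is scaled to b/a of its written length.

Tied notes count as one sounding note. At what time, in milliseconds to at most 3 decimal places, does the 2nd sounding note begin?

note 2 onset = 3/4b = 394.737ms

1. 0.0ms @ 0 + 394.737ms (3/4)
2. 394.737ms @ 3/4 + 394.737ms (3/4)
3. 789.474ms @ 3/2 + 789.474ms (3/2)
4. 1578.947ms @ 3 + 789.474ms (3/2)
5. 2368.421ms @ 9/2 + 789.474ms (3/2)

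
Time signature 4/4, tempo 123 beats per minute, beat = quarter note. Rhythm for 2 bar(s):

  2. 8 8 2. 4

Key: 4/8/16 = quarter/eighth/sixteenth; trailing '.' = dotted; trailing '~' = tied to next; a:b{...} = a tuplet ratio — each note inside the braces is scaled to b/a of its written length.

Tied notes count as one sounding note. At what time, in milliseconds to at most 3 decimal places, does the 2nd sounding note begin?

note 2 onset = 3b = 1463.415ms

1. 0.0ms @ 0 + 1463.415ms (3)
2. 1463.415ms @ 3 + 243.902ms (1/2)
3. 1707.317ms @ 7/2 + 243.902ms (1/2)
4. 1951.22ms @ 4 + 1463.415ms (3)
5. 3414.634ms @ 7 + 487.805ms (1)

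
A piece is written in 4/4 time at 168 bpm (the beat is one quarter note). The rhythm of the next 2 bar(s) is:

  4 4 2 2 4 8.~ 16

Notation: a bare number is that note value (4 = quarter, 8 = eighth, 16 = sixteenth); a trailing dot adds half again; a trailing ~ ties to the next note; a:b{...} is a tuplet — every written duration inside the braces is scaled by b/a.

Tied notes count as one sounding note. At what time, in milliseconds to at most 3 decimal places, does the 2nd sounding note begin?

1. 0.0ms @ 0 + 357.143ms (1)
2. 357.143ms @ 1 + 357.143ms (1)
3. 714.286ms @ 2 + 714.286ms (2)
4. 1428.571ms @ 4 + 714.286ms (2)
5. 2142.857ms @ 6 + 357.143ms (1)
6. 2500.0ms @ 7 + 357.143ms (1)

note 2 onset = 1b = 357.143ms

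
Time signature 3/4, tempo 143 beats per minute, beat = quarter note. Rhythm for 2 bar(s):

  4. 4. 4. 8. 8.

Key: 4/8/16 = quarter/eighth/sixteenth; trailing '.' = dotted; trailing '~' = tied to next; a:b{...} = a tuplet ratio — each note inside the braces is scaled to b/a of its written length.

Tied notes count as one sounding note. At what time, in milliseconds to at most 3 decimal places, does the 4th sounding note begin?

note 4 onset = 9/2b = 1888.112ms

1. 0.0ms @ 0 + 629.371ms (3/2)
2. 629.371ms @ 3/2 + 629.371ms (3/2)
3. 1258.741ms @ 3 + 629.371ms (3/2)
4. 1888.112ms @ 9/2 + 314.685ms (3/4)
5. 2202.797ms @ 21/4 + 314.685ms (3/4)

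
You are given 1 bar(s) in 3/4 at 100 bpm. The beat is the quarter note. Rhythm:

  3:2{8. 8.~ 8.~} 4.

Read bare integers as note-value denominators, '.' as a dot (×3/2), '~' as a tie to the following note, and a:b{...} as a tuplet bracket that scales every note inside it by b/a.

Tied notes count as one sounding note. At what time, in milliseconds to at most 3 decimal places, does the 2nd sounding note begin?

note 2 onset = 1/2b = 300.0ms

1. 0.0ms @ 0 + 300.0ms (1/2)
2. 300.0ms @ 1/2 + 1500.0ms (5/2)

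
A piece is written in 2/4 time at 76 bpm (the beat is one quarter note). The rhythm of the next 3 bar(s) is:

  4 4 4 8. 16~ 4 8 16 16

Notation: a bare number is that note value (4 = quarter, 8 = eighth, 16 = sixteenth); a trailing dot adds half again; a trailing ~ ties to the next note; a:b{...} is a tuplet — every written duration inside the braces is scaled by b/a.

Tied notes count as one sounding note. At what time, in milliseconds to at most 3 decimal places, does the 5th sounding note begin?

1. 0.0ms @ 0 + 789.474ms (1)
2. 789.474ms @ 1 + 789.474ms (1)
3. 1578.947ms @ 2 + 789.474ms (1)
4. 2368.421ms @ 3 + 592.105ms (3/4)
5. 2960.526ms @ 15/4 + 986.842ms (5/4)
6. 3947.368ms @ 5 + 394.737ms (1/2)
7. 4342.105ms @ 11/2 + 197.368ms (1/4)
8. 4539.474ms @ 23/4 + 197.368ms (1/4)

note 5 onset = 15/4b = 2960.526ms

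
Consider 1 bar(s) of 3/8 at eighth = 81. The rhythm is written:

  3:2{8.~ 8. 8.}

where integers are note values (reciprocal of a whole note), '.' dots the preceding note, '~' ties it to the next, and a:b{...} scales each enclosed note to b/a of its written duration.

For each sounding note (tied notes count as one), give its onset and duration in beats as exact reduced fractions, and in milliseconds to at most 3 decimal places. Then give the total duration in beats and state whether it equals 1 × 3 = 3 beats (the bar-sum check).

1) 0.0ms=0b +1481.481ms=2b
2) 1481.481ms=2b +740.741ms=1b
Σ=3b of 3 (81bpm 3/8) — PASS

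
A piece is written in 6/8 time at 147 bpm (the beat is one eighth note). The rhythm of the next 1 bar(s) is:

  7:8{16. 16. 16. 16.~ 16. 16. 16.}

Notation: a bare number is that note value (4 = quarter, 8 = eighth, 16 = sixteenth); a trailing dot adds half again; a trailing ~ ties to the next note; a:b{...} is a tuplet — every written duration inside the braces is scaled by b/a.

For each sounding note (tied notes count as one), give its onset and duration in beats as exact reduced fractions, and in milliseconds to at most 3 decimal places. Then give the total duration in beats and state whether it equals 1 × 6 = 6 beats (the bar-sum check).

1) 0.0ms=0b +349.854ms=6/7b
2) 349.854ms=6/7b +349.854ms=6/7b
3) 699.708ms=12/7b +349.854ms=6/7b
4) 1049.563ms=18/7b +699.708ms=12/7b
5) 1749.271ms=30/7b +349.854ms=6/7b
6) 2099.125ms=36/7b +349.854ms=6/7b
Σ=6b of 6 (147bpm 6/8) — PASS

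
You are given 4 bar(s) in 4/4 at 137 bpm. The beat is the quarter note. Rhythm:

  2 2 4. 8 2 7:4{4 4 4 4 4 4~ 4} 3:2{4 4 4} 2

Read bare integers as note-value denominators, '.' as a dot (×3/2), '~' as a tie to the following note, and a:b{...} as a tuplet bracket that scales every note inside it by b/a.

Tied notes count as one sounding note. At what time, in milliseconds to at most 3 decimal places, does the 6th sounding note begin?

note 6 onset = 8b = 3503.65ms

1. 0.0ms @ 0 + 875.912ms (2)
2. 875.912ms @ 2 + 875.912ms (2)
3. 1751.825ms @ 4 + 656.934ms (3/2)
4. 2408.759ms @ 11/2 + 218.978ms (1/2)
5. 2627.737ms @ 6 + 875.912ms (2)
6. 3503.65ms @ 8 + 250.261ms (4/7)
7. 3753.91ms @ 60/7 + 250.261ms (4/7)
8. 4004.171ms @ 64/7 + 250.261ms (4/7)
9. 4254.432ms @ 68/7 + 250.261ms (4/7)
10. 4504.692ms @ 72/7 + 250.261ms (4/7)
11. 4754.953ms @ 76/7 + 500.521ms (8/7)
12. 5255.474ms @ 12 + 291.971ms (2/3)
13. 5547.445ms @ 38/3 + 291.971ms (2/3)
14. 5839.416ms @ 40/3 + 291.971ms (2/3)
15. 6131.387ms @ 14 + 875.912ms (2)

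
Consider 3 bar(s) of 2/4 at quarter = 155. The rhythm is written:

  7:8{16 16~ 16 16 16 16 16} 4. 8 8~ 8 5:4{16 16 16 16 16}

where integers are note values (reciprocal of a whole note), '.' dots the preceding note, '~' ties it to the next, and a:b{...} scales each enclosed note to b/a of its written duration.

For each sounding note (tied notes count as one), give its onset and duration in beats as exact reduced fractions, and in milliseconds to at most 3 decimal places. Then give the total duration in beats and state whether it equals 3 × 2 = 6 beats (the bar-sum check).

1) 0.0ms=0b +110.599ms=2/7b
2) 110.599ms=2/7b +221.198ms=4/7b
3) 331.797ms=6/7b +110.599ms=2/7b
4) 442.396ms=8/7b +110.599ms=2/7b
5) 552.995ms=10/7b +110.599ms=2/7b
6) 663.594ms=12/7b +110.599ms=2/7b
7) 774.194ms=2b +580.645ms=3/2b
8) 1354.839ms=7/2b +193.548ms=1/2b
9) 1548.387ms=4b +387.097ms=1b
10) 1935.484ms=5b +77.419ms=1/5b
11) 2012.903ms=26/5b +77.419ms=1/5b
12) 2090.323ms=27/5b +77.419ms=1/5b
13) 2167.742ms=28/5b +77.419ms=1/5b
14) 2245.161ms=29/5b +77.419ms=1/5b
Σ=6b of 6 (155bpm 2/4) — PASS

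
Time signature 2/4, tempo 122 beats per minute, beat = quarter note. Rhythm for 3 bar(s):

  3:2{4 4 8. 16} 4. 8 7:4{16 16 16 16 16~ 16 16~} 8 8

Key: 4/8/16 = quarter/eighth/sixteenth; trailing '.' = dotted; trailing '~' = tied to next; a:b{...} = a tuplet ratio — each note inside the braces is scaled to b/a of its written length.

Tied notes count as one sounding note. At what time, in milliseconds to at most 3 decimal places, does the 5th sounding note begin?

note 5 onset = 2b = 983.607ms

1. 0.0ms @ 0 + 327.869ms (2/3)
2. 327.869ms @ 2/3 + 327.869ms (2/3)
3. 655.738ms @ 4/3 + 245.902ms (1/2)
4. 901.639ms @ 11/6 + 81.967ms (1/6)
5. 983.607ms @ 2 + 737.705ms (3/2)
6. 1721.311ms @ 7/2 + 245.902ms (1/2)
7. 1967.213ms @ 4 + 70.258ms (1/7)
8. 2037.471ms @ 29/7 + 70.258ms (1/7)
9. 2107.728ms @ 30/7 + 70.258ms (1/7)
10. 2177.986ms @ 31/7 + 70.258ms (1/7)
11. 2248.244ms @ 32/7 + 140.515ms (2/7)
12. 2388.759ms @ 34/7 + 316.159ms (9/14)
13. 2704.918ms @ 11/2 + 245.902ms (1/2)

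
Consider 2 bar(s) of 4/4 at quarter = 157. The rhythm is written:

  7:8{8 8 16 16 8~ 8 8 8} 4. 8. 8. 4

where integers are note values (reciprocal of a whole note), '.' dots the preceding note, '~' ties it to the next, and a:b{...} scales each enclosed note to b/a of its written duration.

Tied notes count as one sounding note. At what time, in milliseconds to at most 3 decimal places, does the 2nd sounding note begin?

note 2 onset = 4/7b = 218.38ms

1. 0.0ms @ 0 + 218.38ms (4/7)
2. 218.38ms @ 4/7 + 218.38ms (4/7)
3. 436.761ms @ 8/7 + 109.19ms (2/7)
4. 545.951ms @ 10/7 + 109.19ms (2/7)
5. 655.141ms @ 12/7 + 436.761ms (8/7)
6. 1091.902ms @ 20/7 + 218.38ms (4/7)
7. 1310.282ms @ 24/7 + 218.38ms (4/7)
8. 1528.662ms @ 4 + 573.248ms (3/2)
9. 2101.911ms @ 11/2 + 286.624ms (3/4)
10. 2388.535ms @ 25/4 + 286.624ms (3/4)
11. 2675.159ms @ 7 + 382.166ms (1)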